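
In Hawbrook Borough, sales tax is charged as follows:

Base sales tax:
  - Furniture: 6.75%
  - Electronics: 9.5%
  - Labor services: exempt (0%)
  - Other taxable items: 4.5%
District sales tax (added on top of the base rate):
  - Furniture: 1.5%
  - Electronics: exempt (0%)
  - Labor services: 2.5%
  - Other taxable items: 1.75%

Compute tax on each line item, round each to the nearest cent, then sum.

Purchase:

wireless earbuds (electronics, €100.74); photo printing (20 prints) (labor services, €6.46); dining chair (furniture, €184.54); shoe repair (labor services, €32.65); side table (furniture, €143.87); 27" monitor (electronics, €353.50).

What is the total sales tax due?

Wireless earbuds €100.74: electronics → 9.5% + 0% district = 9.5% → €9.57
Photo printing (20 prints) €6.46: labor services → 0% + 2.5% district = 2.5% → €0.16
Dining chair €184.54: furniture → 6.75% + 1.5% district = 8.25% → €15.22
Shoe repair €32.65: labor services → 0% + 2.5% district = 2.5% → €0.82
Side table €143.87: furniture → 6.75% + 1.5% district = 8.25% → €11.87
27" monitor €353.50: electronics → 9.5% + 0% district = 9.5% → €33.58
Total tax = €9.57 + €0.16 + €15.22 + €0.82 + €11.87 + €33.58 = €71.22

€71.22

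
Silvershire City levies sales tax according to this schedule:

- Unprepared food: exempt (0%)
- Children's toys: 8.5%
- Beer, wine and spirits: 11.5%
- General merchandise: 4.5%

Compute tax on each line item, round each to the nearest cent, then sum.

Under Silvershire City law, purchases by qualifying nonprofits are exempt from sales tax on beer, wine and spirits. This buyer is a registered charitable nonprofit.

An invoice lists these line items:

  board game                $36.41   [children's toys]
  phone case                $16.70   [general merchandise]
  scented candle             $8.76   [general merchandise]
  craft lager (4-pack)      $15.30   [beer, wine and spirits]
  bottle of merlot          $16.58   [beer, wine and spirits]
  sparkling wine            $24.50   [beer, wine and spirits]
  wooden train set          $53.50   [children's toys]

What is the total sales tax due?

Board game $36.41: children's toys → 8.5% → $3.09
Phone case $16.70: general merchandise → 4.5% → $0.75
Scented candle $8.76: general merchandise → 4.5% → $0.39
Craft lager (4-pack) $15.30: beer, wine and spirits, buyer-exempt → 0% → $0.00
Bottle of merlot $16.58: beer, wine and spirits, buyer-exempt → 0% → $0.00
Sparkling wine $24.50: beer, wine and spirits, buyer-exempt → 0% → $0.00
Wooden train set $53.50: children's toys → 8.5% → $4.55
Total tax = $3.09 + $0.75 + $0.39 + $4.55 = $8.78

$8.78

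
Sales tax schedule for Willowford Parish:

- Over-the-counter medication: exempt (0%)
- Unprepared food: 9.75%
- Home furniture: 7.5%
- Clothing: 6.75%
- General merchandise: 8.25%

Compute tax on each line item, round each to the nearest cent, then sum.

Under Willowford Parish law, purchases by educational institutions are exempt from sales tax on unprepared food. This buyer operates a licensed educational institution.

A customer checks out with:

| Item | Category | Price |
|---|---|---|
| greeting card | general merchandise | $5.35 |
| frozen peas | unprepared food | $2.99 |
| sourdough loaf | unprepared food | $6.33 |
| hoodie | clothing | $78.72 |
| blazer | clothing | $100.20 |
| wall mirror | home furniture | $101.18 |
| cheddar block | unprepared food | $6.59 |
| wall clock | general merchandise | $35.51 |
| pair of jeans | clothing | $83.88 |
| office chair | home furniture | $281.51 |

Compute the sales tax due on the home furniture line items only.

$28.70

Wall mirror $101.18: home furniture → 7.5% → $7.59
Office chair $281.51: home furniture → 7.5% → $21.11
Tax on home furniture = $7.59 + $21.11 = $28.70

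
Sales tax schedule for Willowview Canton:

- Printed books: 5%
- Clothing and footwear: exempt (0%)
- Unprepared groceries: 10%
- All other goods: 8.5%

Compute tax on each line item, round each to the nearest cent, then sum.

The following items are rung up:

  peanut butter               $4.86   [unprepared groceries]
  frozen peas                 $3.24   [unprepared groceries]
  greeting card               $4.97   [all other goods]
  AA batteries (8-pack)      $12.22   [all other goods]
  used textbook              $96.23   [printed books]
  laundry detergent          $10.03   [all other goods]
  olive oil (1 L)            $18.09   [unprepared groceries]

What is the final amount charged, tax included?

$159.38

Peanut butter $4.86: unprepared groceries → 10% → $0.49
Frozen peas $3.24: unprepared groceries → 10% → $0.32
Greeting card $4.97: all other goods → 8.5% → $0.42
AA batteries (8-pack) $12.22: all other goods → 8.5% → $1.04
Used textbook $96.23: printed books → 5% → $4.81
Laundry detergent $10.03: all other goods → 8.5% → $0.85
Olive oil (1 L) $18.09: unprepared groceries → 10% → $1.81
Subtotal = $149.64; tax = $9.74; total due = $159.38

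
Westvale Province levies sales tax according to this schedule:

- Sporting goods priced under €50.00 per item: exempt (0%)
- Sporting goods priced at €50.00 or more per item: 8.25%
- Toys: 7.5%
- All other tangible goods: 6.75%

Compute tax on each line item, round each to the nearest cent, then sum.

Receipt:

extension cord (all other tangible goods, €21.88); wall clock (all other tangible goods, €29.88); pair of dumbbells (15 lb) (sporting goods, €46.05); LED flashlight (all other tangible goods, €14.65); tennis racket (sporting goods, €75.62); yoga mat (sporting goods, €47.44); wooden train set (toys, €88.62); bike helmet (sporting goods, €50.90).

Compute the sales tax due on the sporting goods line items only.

€10.44

Pair of dumbbells (15 lb) €46.05: sporting goods, under €50.00 → 0% → €0.00
Tennis racket €75.62: sporting goods, €50.00 or more → 8.25% → €6.24
Yoga mat €47.44: sporting goods, under €50.00 → 0% → €0.00
Bike helmet €50.90: sporting goods, €50.00 or more → 8.25% → €4.20
Tax on sporting goods = €0.00 + €6.24 + €0.00 + €4.20 = €10.44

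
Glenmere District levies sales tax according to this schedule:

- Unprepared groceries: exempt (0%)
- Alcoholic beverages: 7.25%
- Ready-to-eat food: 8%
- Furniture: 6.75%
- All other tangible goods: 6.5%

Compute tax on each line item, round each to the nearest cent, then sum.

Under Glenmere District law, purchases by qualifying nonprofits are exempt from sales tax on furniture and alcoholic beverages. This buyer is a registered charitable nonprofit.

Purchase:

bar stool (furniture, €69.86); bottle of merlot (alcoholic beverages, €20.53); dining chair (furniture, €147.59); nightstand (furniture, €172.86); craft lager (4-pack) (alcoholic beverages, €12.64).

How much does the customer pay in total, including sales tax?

Bar stool €69.86: furniture, buyer-exempt → 0% → €0.00
Bottle of merlot €20.53: alcoholic beverages, buyer-exempt → 0% → €0.00
Dining chair €147.59: furniture, buyer-exempt → 0% → €0.00
Nightstand €172.86: furniture, buyer-exempt → 0% → €0.00
Craft lager (4-pack) €12.64: alcoholic beverages, buyer-exempt → 0% → €0.00
Subtotal = €423.48; tax = €0.00; total due = €423.48

€423.48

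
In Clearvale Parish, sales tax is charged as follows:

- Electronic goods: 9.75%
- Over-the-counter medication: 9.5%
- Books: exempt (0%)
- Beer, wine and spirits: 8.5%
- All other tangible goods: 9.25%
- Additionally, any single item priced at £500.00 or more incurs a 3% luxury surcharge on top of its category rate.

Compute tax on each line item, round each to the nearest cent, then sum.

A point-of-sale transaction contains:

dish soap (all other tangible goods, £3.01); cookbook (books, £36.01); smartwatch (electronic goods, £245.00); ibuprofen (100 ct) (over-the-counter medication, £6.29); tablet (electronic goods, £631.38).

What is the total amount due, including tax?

£1026.96

Dish soap £3.01: all other tangible goods → 9.25% → £0.28
Cookbook £36.01: books → 0% → £0.00
Smartwatch £245.00: electronic goods → 9.75% → £23.89
Ibuprofen (100 ct) £6.29: over-the-counter medication → 9.5% → £0.60
Tablet £631.38: electronic goods → 9.75% + 3% surcharge = 12.75% → £80.50
Subtotal = £921.69; tax = £105.27; total due = £1026.96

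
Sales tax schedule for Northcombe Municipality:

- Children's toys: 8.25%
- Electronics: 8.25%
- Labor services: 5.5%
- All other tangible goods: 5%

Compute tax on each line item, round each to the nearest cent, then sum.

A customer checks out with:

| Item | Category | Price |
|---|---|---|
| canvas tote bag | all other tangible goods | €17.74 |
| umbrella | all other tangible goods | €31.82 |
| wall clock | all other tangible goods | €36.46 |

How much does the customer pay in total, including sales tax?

Canvas tote bag €17.74: all other tangible goods → 5% → €0.89
Umbrella €31.82: all other tangible goods → 5% → €1.59
Wall clock €36.46: all other tangible goods → 5% → €1.82
Subtotal = €86.02; tax = €4.30; total due = €90.32

€90.32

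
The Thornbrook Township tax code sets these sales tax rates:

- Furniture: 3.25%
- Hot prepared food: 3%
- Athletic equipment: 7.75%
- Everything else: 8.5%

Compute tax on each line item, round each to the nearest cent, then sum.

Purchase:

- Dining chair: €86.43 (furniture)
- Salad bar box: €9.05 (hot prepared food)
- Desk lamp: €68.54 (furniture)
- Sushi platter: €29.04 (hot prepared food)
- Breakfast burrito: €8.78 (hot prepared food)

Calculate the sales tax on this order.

Dining chair €86.43: furniture → 3.25% → €2.81
Salad bar box €9.05: hot prepared food → 3% → €0.27
Desk lamp €68.54: furniture → 3.25% → €2.23
Sushi platter €29.04: hot prepared food → 3% → €0.87
Breakfast burrito €8.78: hot prepared food → 3% → €0.26
Total tax = €2.81 + €0.27 + €2.23 + €0.87 + €0.26 = €6.44

€6.44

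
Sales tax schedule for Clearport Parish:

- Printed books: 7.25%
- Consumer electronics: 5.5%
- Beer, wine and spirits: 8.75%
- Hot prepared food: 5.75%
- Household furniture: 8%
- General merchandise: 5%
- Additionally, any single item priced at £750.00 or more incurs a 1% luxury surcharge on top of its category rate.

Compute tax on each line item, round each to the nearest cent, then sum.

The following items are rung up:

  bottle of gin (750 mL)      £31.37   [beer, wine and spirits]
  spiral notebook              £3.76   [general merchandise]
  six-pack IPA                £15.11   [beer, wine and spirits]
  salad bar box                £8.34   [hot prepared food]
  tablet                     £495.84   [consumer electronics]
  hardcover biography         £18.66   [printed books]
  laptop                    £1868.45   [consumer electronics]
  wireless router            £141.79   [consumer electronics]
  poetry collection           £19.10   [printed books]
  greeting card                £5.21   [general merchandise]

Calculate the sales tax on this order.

Bottle of gin (750 mL) £31.37: beer, wine and spirits → 8.75% → £2.74
Spiral notebook £3.76: general merchandise → 5% → £0.19
Six-pack IPA £15.11: beer, wine and spirits → 8.75% → £1.32
Salad bar box £8.34: hot prepared food → 5.75% → £0.48
Tablet £495.84: consumer electronics → 5.5% → £27.27
Hardcover biography £18.66: printed books → 7.25% → £1.35
Laptop £1868.45: consumer electronics → 5.5% + 1% surcharge = 6.5% → £121.45
Wireless router £141.79: consumer electronics → 5.5% → £7.80
Poetry collection £19.10: printed books → 7.25% → £1.38
Greeting card £5.21: general merchandise → 5% → £0.26
Total tax = £2.74 + £0.19 + £1.32 + £0.48 + £27.27 + £1.35 + £121.45 + £7.80 + £1.38 + £0.26 = £164.24

£164.24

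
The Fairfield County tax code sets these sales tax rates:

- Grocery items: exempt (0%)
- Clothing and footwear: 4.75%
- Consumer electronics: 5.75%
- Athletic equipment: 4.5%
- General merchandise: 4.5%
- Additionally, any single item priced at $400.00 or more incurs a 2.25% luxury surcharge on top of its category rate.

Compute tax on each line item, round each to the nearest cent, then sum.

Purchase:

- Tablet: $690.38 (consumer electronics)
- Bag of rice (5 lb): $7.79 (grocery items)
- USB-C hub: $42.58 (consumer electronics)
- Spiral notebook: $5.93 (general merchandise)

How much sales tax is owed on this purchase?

$57.95

Tablet $690.38: consumer electronics → 5.75% + 2.25% surcharge = 8% → $55.23
Bag of rice (5 lb) $7.79: grocery items → 0% → $0.00
USB-C hub $42.58: consumer electronics → 5.75% → $2.45
Spiral notebook $5.93: general merchandise → 4.5% → $0.27
Total tax = $55.23 + $2.45 + $0.27 = $57.95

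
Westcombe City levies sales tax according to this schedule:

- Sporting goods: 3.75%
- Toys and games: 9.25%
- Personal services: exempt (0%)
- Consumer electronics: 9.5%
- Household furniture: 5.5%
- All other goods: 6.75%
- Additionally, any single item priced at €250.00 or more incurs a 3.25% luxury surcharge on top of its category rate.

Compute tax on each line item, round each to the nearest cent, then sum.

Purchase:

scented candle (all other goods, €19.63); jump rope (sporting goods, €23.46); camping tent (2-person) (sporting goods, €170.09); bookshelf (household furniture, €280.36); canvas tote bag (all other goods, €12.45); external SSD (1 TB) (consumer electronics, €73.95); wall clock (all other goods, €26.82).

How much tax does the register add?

Scented candle €19.63: all other goods → 6.75% → €1.33
Jump rope €23.46: sporting goods → 3.75% → €0.88
Camping tent (2-person) €170.09: sporting goods → 3.75% → €6.38
Bookshelf €280.36: household furniture → 5.5% + 3.25% surcharge = 8.75% → €24.53
Canvas tote bag €12.45: all other goods → 6.75% → €0.84
External SSD (1 TB) €73.95: consumer electronics → 9.5% → €7.03
Wall clock €26.82: all other goods → 6.75% → €1.81
Total tax = €1.33 + €0.88 + €6.38 + €24.53 + €0.84 + €7.03 + €1.81 = €42.80

€42.80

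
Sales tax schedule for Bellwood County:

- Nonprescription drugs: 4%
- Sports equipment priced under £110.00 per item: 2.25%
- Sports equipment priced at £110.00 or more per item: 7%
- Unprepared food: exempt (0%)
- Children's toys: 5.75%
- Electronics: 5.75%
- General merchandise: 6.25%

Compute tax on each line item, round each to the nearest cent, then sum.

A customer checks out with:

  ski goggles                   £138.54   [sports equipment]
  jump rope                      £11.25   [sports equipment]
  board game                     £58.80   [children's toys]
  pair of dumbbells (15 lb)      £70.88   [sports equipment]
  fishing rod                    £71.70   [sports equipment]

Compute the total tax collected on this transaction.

Ski goggles £138.54: sports equipment, £110.00 or more → 7% → £9.70
Jump rope £11.25: sports equipment, under £110.00 → 2.25% → £0.25
Board game £58.80: children's toys → 5.75% → £3.38
Pair of dumbbells (15 lb) £70.88: sports equipment, under £110.00 → 2.25% → £1.59
Fishing rod £71.70: sports equipment, under £110.00 → 2.25% → £1.61
Total tax = £9.70 + £0.25 + £3.38 + £1.59 + £1.61 = £16.53

£16.53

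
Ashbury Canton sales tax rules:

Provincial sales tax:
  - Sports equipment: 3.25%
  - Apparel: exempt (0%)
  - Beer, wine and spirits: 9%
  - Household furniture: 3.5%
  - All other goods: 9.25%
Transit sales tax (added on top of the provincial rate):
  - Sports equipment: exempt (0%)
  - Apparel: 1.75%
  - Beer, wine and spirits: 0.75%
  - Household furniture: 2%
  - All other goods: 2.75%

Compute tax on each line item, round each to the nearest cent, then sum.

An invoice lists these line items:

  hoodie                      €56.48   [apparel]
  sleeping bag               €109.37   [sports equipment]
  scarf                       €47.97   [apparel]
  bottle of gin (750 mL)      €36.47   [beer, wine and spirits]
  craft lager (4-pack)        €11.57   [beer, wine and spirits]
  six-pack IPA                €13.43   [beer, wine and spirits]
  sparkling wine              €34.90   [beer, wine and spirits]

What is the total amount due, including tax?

Hoodie €56.48: apparel → 0% + 1.75% transit = 1.75% → €0.99
Sleeping bag €109.37: sports equipment → 3.25% + 0% transit = 3.25% → €3.55
Scarf €47.97: apparel → 0% + 1.75% transit = 1.75% → €0.84
Bottle of gin (750 mL) €36.47: beer, wine and spirits → 9% + 0.75% transit = 9.75% → €3.56
Craft lager (4-pack) €11.57: beer, wine and spirits → 9% + 0.75% transit = 9.75% → €1.13
Six-pack IPA €13.43: beer, wine and spirits → 9% + 0.75% transit = 9.75% → €1.31
Sparkling wine €34.90: beer, wine and spirits → 9% + 0.75% transit = 9.75% → €3.40
Subtotal = €310.19; tax = €14.78; total due = €324.97

€324.97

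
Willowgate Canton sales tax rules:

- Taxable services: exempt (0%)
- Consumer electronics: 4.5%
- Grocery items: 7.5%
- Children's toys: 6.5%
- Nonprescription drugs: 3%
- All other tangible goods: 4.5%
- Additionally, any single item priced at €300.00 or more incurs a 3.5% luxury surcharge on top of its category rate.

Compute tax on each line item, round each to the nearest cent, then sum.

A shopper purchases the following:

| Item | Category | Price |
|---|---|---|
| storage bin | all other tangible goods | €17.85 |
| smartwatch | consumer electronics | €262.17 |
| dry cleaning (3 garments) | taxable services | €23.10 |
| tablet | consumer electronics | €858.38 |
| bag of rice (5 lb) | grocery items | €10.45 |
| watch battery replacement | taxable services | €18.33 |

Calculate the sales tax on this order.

€82.05

Storage bin €17.85: all other tangible goods → 4.5% → €0.80
Smartwatch €262.17: consumer electronics → 4.5% → €11.80
Dry cleaning (3 garments) €23.10: taxable services → 0% → €0.00
Tablet €858.38: consumer electronics → 4.5% + 3.5% surcharge = 8% → €68.67
Bag of rice (5 lb) €10.45: grocery items → 7.5% → €0.78
Watch battery replacement €18.33: taxable services → 0% → €0.00
Total tax = €0.80 + €11.80 + €68.67 + €0.78 = €82.05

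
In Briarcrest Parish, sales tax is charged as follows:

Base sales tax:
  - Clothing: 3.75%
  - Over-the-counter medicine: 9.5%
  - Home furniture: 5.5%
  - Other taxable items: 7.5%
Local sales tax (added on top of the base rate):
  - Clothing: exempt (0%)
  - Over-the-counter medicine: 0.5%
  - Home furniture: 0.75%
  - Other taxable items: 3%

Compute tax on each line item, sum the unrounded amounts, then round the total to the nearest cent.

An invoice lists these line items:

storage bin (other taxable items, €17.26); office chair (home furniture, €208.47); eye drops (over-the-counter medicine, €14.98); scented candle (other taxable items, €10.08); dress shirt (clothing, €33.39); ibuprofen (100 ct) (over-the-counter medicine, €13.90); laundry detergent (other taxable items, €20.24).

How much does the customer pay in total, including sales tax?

€340.49

Storage bin €17.26: other taxable items → 7.5% + 3% local = 10.5% → €1.8123
Office chair €208.47: home furniture → 5.5% + 0.75% local = 6.25% → €13.029375
Eye drops €14.98: over-the-counter medicine → 9.5% + 0.5% local = 10% → €1.498
Scented candle €10.08: other taxable items → 7.5% + 3% local = 10.5% → €1.0584
Dress shirt €33.39: clothing → 3.75% + 0% local = 3.75% → €1.252125
Ibuprofen (100 ct) €13.90: over-the-counter medicine → 9.5% + 0.5% local = 10% → €1.39
Laundry detergent €20.24: other taxable items → 7.5% + 3% local = 10.5% → €2.1252
Subtotal = €318.32; unrounded tax = €22.1654 → €22.17; total due = €340.49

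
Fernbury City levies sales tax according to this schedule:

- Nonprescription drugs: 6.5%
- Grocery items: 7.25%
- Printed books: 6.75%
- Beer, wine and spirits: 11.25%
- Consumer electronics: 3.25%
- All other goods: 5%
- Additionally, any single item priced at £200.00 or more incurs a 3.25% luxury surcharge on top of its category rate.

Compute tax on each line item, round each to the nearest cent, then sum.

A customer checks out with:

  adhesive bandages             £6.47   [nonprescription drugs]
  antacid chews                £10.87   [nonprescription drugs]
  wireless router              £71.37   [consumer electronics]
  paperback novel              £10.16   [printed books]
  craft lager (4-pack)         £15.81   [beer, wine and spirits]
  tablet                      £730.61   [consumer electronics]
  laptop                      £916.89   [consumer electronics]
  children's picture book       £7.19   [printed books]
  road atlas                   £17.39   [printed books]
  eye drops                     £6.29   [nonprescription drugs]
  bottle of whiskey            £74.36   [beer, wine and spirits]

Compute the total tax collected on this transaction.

Adhesive bandages £6.47: nonprescription drugs → 6.5% → £0.42
Antacid chews £10.87: nonprescription drugs → 6.5% → £0.71
Wireless router £71.37: consumer electronics → 3.25% → £2.32
Paperback novel £10.16: printed books → 6.75% → £0.69
Craft lager (4-pack) £15.81: beer, wine and spirits → 11.25% → £1.78
Tablet £730.61: consumer electronics → 3.25% + 3.25% surcharge = 6.5% → £47.49
Laptop £916.89: consumer electronics → 3.25% + 3.25% surcharge = 6.5% → £59.60
Children's picture book £7.19: printed books → 6.75% → £0.49
Road atlas £17.39: printed books → 6.75% → £1.17
Eye drops £6.29: nonprescription drugs → 6.5% → £0.41
Bottle of whiskey £74.36: beer, wine and spirits → 11.25% → £8.37
Total tax = £0.42 + £0.71 + £2.32 + £0.69 + £1.78 + £47.49 + £59.60 + £0.49 + £1.17 + £0.41 + £8.37 = £123.45

£123.45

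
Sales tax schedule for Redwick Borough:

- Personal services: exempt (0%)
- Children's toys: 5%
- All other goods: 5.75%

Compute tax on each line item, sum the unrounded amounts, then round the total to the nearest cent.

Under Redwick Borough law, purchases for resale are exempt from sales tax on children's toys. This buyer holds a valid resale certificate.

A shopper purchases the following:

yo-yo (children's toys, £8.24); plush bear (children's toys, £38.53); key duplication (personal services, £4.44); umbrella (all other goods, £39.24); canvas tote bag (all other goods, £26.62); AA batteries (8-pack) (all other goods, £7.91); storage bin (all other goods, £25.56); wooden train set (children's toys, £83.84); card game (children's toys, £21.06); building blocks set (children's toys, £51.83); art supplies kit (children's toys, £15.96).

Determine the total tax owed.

Yo-yo £8.24: children's toys, buyer-exempt → 0% → £0.00
Plush bear £38.53: children's toys, buyer-exempt → 0% → £0.00
Key duplication £4.44: personal services → 0% → £0.00
Umbrella £39.24: all other goods → 5.75% → £2.2563
Canvas tote bag £26.62: all other goods → 5.75% → £1.53065
AA batteries (8-pack) £7.91: all other goods → 5.75% → £0.454825
Storage bin £25.56: all other goods → 5.75% → £1.4697
Wooden train set £83.84: children's toys, buyer-exempt → 0% → £0.00
Card game £21.06: children's toys, buyer-exempt → 0% → £0.00
Building blocks set £51.83: children's toys, buyer-exempt → 0% → £0.00
Art supplies kit £15.96: children's toys, buyer-exempt → 0% → £0.00
Unrounded tax sum = £5.711475 → £5.71

£5.71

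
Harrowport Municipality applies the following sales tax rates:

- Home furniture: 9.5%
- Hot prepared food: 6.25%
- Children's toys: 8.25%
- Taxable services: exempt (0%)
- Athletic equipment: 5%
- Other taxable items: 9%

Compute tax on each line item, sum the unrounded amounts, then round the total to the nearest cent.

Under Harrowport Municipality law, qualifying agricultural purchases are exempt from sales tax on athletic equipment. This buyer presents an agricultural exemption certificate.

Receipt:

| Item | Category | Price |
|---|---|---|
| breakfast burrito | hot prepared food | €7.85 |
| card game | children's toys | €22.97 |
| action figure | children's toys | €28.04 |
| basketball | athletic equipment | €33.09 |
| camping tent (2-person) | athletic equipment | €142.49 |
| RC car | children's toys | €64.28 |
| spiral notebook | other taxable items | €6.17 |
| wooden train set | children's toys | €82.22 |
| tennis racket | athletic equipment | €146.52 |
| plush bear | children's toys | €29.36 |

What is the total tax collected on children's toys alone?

€18.72

Card game €22.97: children's toys → 8.25% → €1.895025
Action figure €28.04: children's toys → 8.25% → €2.3133
RC car €64.28: children's toys → 8.25% → €5.3031
Wooden train set €82.22: children's toys → 8.25% → €6.78315
Plush bear €29.36: children's toys → 8.25% → €2.4222
Tax on children's toys: unrounded sum = €18.716775 → €18.72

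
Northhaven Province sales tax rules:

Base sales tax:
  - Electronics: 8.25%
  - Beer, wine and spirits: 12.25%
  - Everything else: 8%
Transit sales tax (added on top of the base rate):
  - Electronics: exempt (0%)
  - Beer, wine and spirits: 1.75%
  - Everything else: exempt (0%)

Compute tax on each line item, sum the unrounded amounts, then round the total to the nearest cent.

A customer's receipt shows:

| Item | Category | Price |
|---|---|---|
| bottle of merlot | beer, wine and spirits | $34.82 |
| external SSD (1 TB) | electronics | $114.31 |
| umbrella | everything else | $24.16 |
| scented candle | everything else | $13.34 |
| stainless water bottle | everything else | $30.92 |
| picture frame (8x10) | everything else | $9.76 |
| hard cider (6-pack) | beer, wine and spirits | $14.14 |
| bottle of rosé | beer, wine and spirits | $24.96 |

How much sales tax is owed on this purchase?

Bottle of merlot $34.82: beer, wine and spirits → 12.25% + 1.75% transit = 14% → $4.8748
External SSD (1 TB) $114.31: electronics → 8.25% + 0% transit = 8.25% → $9.430575
Umbrella $24.16: everything else → 8% + 0% transit = 8% → $1.9328
Scented candle $13.34: everything else → 8% + 0% transit = 8% → $1.0672
Stainless water bottle $30.92: everything else → 8% + 0% transit = 8% → $2.4736
Picture frame (8x10) $9.76: everything else → 8% + 0% transit = 8% → $0.7808
Hard cider (6-pack) $14.14: beer, wine and spirits → 12.25% + 1.75% transit = 14% → $1.9796
Bottle of rosé $24.96: beer, wine and spirits → 12.25% + 1.75% transit = 14% → $3.4944
Unrounded tax sum = $26.033775 → $26.03

$26.03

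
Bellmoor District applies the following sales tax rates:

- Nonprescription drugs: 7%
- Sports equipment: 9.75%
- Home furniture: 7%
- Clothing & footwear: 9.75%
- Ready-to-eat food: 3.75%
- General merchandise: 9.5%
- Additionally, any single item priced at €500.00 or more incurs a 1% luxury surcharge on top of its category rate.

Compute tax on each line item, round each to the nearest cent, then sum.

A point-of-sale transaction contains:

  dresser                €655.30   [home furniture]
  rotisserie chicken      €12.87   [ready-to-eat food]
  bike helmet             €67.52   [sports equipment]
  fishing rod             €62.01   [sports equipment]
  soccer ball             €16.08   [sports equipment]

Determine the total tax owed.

Dresser €655.30: home furniture → 7% + 1% surcharge = 8% → €52.42
Rotisserie chicken €12.87: ready-to-eat food → 3.75% → €0.48
Bike helmet €67.52: sports equipment → 9.75% → €6.58
Fishing rod €62.01: sports equipment → 9.75% → €6.05
Soccer ball €16.08: sports equipment → 9.75% → €1.57
Total tax = €52.42 + €0.48 + €6.58 + €6.05 + €1.57 = €67.10

€67.10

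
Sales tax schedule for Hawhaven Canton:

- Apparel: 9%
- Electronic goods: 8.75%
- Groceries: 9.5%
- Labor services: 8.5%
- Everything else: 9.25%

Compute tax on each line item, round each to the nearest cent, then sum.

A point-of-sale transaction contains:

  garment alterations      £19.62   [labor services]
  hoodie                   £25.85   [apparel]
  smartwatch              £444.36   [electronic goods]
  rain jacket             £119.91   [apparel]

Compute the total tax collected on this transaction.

Garment alterations £19.62: labor services → 8.5% → £1.67
Hoodie £25.85: apparel → 9% → £2.33
Smartwatch £444.36: electronic goods → 8.75% → £38.88
Rain jacket £119.91: apparel → 9% → £10.79
Total tax = £1.67 + £2.33 + £38.88 + £10.79 = £53.67

£53.67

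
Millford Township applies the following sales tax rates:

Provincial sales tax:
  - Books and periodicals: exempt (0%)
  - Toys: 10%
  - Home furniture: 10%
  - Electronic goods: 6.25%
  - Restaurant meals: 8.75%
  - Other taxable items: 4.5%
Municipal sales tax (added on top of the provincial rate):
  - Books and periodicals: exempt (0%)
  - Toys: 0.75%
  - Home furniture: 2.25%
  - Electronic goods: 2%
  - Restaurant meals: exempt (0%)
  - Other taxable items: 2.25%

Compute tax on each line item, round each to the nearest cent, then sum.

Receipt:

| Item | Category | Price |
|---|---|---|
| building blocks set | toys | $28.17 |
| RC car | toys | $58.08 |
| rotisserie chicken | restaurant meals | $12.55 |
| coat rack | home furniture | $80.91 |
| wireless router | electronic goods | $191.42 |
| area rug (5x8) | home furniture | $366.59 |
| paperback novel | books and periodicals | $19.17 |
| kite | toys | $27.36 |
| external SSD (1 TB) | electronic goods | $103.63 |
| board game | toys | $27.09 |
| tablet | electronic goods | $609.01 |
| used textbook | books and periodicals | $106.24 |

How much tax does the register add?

$145.62

Building blocks set $28.17: toys → 10% + 0.75% municipal = 10.75% → $3.03
RC car $58.08: toys → 10% + 0.75% municipal = 10.75% → $6.24
Rotisserie chicken $12.55: restaurant meals → 8.75% + 0% municipal = 8.75% → $1.10
Coat rack $80.91: home furniture → 10% + 2.25% municipal = 12.25% → $9.91
Wireless router $191.42: electronic goods → 6.25% + 2% municipal = 8.25% → $15.79
Area rug (5x8) $366.59: home furniture → 10% + 2.25% municipal = 12.25% → $44.91
Paperback novel $19.17: books and periodicals → 0% + 0% municipal = 0% → $0.00
Kite $27.36: toys → 10% + 0.75% municipal = 10.75% → $2.94
External SSD (1 TB) $103.63: electronic goods → 6.25% + 2% municipal = 8.25% → $8.55
Board game $27.09: toys → 10% + 0.75% municipal = 10.75% → $2.91
Tablet $609.01: electronic goods → 6.25% + 2% municipal = 8.25% → $50.24
Used textbook $106.24: books and periodicals → 0% + 0% municipal = 0% → $0.00
Total tax = $3.03 + $6.24 + $1.10 + $9.91 + $15.79 + $44.91 + $2.94 + $8.55 + $2.91 + $50.24 = $145.62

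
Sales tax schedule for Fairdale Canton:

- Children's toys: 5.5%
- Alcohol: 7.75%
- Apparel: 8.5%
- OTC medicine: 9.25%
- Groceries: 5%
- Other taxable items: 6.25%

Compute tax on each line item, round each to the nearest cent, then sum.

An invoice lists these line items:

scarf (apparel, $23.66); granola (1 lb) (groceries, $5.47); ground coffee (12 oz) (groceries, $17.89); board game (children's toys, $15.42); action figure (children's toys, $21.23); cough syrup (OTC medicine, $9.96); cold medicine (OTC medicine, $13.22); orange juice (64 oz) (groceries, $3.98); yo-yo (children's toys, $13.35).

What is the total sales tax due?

$8.26

Scarf $23.66: apparel → 8.5% → $2.01
Granola (1 lb) $5.47: groceries → 5% → $0.27
Ground coffee (12 oz) $17.89: groceries → 5% → $0.89
Board game $15.42: children's toys → 5.5% → $0.85
Action figure $21.23: children's toys → 5.5% → $1.17
Cough syrup $9.96: OTC medicine → 9.25% → $0.92
Cold medicine $13.22: OTC medicine → 9.25% → $1.22
Orange juice (64 oz) $3.98: groceries → 5% → $0.20
Yo-yo $13.35: children's toys → 5.5% → $0.73
Total tax = $2.01 + $0.27 + $0.89 + $0.85 + $1.17 + $0.92 + $1.22 + $0.20 + $0.73 = $8.26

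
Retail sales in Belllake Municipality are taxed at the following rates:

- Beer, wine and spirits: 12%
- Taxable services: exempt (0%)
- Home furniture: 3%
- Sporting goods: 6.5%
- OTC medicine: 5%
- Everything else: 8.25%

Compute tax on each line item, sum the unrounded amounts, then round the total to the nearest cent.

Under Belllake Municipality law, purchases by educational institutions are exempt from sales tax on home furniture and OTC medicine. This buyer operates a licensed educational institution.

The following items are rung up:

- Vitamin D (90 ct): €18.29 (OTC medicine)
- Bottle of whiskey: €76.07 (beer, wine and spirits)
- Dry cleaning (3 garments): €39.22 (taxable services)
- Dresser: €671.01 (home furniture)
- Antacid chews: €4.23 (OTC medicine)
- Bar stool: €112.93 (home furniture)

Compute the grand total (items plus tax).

€930.88

Vitamin D (90 ct) €18.29: OTC medicine, buyer-exempt → 0% → €0.00
Bottle of whiskey €76.07: beer, wine and spirits → 12% → €9.1284
Dry cleaning (3 garments) €39.22: taxable services → 0% → €0.00
Dresser €671.01: home furniture, buyer-exempt → 0% → €0.00
Antacid chews €4.23: OTC medicine, buyer-exempt → 0% → €0.00
Bar stool €112.93: home furniture, buyer-exempt → 0% → €0.00
Subtotal = €921.75; unrounded tax = €9.1284 → €9.13; total due = €930.88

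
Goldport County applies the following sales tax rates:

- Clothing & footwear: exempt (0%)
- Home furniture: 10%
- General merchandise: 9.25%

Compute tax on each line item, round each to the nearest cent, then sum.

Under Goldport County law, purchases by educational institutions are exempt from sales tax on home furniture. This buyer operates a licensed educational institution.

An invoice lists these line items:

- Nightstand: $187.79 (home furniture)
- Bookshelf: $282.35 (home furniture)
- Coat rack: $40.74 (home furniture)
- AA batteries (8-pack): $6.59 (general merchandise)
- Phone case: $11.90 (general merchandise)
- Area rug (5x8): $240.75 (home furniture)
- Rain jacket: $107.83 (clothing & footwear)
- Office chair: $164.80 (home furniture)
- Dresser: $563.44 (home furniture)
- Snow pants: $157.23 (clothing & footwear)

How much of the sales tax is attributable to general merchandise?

$1.71

AA batteries (8-pack) $6.59: general merchandise → 9.25% → $0.61
Phone case $11.90: general merchandise → 9.25% → $1.10
Tax on general merchandise = $0.61 + $1.10 = $1.71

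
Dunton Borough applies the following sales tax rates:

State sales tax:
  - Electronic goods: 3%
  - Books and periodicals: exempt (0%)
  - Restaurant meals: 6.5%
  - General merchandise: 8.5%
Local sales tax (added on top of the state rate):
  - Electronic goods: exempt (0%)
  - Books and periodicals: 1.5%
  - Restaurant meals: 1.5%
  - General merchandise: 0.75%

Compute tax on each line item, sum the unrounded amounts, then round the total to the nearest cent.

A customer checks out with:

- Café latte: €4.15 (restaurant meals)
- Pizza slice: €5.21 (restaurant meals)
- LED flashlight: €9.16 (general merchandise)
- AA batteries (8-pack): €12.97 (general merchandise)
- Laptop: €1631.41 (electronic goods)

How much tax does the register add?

Café latte €4.15: restaurant meals → 6.5% + 1.5% local = 8% → €0.332
Pizza slice €5.21: restaurant meals → 6.5% + 1.5% local = 8% → €0.4168
LED flashlight €9.16: general merchandise → 8.5% + 0.75% local = 9.25% → €0.8473
AA batteries (8-pack) €12.97: general merchandise → 8.5% + 0.75% local = 9.25% → €1.199725
Laptop €1631.41: electronic goods → 3% + 0% local = 3% → €48.9423
Unrounded tax sum = €51.738125 → €51.74

€51.74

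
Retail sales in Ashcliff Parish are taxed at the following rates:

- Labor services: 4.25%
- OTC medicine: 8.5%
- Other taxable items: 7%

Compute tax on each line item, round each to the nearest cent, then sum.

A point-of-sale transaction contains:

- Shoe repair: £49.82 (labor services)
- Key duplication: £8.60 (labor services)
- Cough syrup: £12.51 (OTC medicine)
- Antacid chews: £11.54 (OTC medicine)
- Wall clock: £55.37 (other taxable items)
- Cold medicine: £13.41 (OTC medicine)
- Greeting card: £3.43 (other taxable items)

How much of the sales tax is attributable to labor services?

Shoe repair £49.82: labor services → 4.25% → £2.12
Key duplication £8.60: labor services → 4.25% → £0.37
Tax on labor services = £2.12 + £0.37 = £2.49

£2.49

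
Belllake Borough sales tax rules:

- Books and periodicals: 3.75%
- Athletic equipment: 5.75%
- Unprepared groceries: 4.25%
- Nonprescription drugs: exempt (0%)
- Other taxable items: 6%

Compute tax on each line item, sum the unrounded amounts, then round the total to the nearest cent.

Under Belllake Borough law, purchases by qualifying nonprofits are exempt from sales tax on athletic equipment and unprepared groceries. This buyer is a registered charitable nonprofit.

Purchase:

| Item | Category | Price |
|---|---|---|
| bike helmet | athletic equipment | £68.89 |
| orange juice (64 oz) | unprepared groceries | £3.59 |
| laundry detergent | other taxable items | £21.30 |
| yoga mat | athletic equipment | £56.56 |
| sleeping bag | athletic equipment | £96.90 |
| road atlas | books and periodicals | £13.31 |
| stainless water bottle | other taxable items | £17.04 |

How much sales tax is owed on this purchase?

Bike helmet £68.89: athletic equipment, buyer-exempt → 0% → £0.00
Orange juice (64 oz) £3.59: unprepared groceries, buyer-exempt → 0% → £0.00
Laundry detergent £21.30: other taxable items → 6% → £1.278
Yoga mat £56.56: athletic equipment, buyer-exempt → 0% → £0.00
Sleeping bag £96.90: athletic equipment, buyer-exempt → 0% → £0.00
Road atlas £13.31: books and periodicals → 3.75% → £0.499125
Stainless water bottle £17.04: other taxable items → 6% → £1.0224
Unrounded tax sum = £2.799525 → £2.80

£2.80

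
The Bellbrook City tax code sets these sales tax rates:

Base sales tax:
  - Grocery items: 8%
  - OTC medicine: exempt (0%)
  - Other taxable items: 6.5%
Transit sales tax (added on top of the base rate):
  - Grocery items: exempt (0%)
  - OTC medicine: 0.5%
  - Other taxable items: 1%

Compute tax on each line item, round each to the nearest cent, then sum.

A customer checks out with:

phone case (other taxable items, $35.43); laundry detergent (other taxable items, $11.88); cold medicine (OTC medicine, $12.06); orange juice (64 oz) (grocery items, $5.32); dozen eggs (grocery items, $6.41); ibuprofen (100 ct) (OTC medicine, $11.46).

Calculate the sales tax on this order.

Phone case $35.43: other taxable items → 6.5% + 1% transit = 7.5% → $2.66
Laundry detergent $11.88: other taxable items → 6.5% + 1% transit = 7.5% → $0.89
Cold medicine $12.06: OTC medicine → 0% + 0.5% transit = 0.5% → $0.06
Orange juice (64 oz) $5.32: grocery items → 8% + 0% transit = 8% → $0.43
Dozen eggs $6.41: grocery items → 8% + 0% transit = 8% → $0.51
Ibuprofen (100 ct) $11.46: OTC medicine → 0% + 0.5% transit = 0.5% → $0.06
Total tax = $2.66 + $0.89 + $0.06 + $0.43 + $0.51 + $0.06 = $4.61

$4.61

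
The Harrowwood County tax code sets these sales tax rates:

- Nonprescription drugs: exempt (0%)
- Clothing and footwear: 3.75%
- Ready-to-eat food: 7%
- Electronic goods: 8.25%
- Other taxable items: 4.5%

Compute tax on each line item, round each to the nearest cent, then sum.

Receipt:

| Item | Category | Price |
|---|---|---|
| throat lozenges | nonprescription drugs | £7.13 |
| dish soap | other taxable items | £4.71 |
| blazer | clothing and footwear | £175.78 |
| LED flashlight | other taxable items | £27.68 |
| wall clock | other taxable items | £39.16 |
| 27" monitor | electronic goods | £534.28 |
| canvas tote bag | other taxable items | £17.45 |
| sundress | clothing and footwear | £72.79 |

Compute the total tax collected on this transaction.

Throat lozenges £7.13: nonprescription drugs → 0% → £0.00
Dish soap £4.71: other taxable items → 4.5% → £0.21
Blazer £175.78: clothing and footwear → 3.75% → £6.59
LED flashlight £27.68: other taxable items → 4.5% → £1.25
Wall clock £39.16: other taxable items → 4.5% → £1.76
27" monitor £534.28: electronic goods → 8.25% → £44.08
Canvas tote bag £17.45: other taxable items → 4.5% → £0.79
Sundress £72.79: clothing and footwear → 3.75% → £2.73
Total tax = £0.21 + £6.59 + £1.25 + £1.76 + £44.08 + £0.79 + £2.73 = £57.41

£57.41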